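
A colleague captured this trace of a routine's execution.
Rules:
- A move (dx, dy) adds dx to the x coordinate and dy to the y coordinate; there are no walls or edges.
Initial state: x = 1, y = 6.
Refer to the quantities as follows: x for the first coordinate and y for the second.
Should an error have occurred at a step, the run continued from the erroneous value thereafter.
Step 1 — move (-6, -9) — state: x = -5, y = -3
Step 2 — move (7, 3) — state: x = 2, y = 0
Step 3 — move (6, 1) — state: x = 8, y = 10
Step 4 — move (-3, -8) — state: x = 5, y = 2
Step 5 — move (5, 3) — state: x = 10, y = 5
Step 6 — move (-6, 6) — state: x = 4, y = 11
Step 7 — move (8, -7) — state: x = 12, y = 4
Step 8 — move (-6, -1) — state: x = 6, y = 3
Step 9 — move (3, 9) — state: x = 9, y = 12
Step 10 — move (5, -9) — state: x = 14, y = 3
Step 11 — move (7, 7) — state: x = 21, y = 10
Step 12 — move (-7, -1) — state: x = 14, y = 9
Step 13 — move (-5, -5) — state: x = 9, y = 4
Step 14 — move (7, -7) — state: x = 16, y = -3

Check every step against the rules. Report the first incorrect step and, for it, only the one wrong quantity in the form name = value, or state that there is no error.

Recomputing the run from the initial state:
step 1: x = -5, y = -3
step 2: x = 2, y = 0
step 3: x = 8, y = 1
step 4: x = 5, y = -7
step 5: x = 10, y = -4
step 6: x = 4, y = 2
step 7: x = 12, y = -5
step 8: x = 6, y = -6
step 9: x = 9, y = 3
step 10: x = 14, y = -6
step 11: x = 21, y = 1
step 12: x = 14, y = 0
step 13: x = 9, y = -5
step 14: x = 16, y = -12
The first disagreement with the trace is at step 3, where the value should be y = 1.

step 3, y = 1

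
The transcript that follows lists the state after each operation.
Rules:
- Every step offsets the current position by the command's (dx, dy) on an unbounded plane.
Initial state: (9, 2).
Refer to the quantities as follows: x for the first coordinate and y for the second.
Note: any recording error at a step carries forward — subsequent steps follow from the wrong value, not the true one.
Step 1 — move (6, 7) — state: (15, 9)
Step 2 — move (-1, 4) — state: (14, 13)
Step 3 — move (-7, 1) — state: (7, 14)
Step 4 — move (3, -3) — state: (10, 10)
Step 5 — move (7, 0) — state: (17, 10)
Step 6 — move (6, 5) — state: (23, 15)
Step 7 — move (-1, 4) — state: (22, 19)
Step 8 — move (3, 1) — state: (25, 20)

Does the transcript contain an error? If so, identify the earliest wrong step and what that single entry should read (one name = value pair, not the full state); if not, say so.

step 1: x = 9 + (6) = 15, y = 2 + (7) = 9 -> confirmed correct
step 2: x = 15 + (-1) = 14, y = 9 + (4) = 13 -> consistent with the transcript
step 3: x = 14 + (-7) = 7, y = 13 + (1) = 14 -> consistent with the transcript
step 4: x = 7 + (3) = 10, y = 14 + (-3) = 11 -> the transcript disagrees here
Step 4 is the first one off; corrected, y = 11.

step 4, y = 11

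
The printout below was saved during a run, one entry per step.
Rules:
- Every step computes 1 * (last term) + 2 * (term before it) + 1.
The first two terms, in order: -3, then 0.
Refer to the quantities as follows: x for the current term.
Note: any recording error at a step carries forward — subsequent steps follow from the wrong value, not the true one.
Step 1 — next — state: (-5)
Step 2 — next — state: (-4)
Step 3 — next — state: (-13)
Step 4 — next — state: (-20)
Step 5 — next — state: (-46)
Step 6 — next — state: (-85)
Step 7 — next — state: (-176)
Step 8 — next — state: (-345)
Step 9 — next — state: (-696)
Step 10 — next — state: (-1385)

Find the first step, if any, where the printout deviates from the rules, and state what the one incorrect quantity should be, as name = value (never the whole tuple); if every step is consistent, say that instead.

step 5, x = -45

Step 1: x = 1*(0) + (2)*(-3) + (1) = -5 — consistent with the printout.
Step 2: x = 1*(-5) + (2)*(0) + (1) = -4 — no discrepancy.
Step 3: x = 1*(-4) + (2)*(-5) + (1) = -13 — agrees with the printout.
Step 4: x = 1*(-13) + (2)*(-4) + (1) = -20 — confirmed correct.
Step 5: x = 1*(-20) + (2)*(-13) + (1) = -45 — the recorded entry deviates here.
Conclusion: step 5 carries the first error; the entry should be x = -45.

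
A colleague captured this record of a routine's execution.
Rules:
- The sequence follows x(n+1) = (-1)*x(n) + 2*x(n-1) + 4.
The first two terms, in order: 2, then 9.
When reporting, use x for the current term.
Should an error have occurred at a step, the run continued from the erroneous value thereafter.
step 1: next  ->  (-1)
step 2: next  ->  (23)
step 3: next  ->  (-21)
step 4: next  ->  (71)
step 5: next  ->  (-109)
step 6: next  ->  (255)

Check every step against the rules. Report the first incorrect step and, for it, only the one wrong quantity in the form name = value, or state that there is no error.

no error

step 1: x = -1*(9) + (2)*(2) + (4) = -1 -> in agreement
step 2: x = -1*(-1) + (2)*(9) + (4) = 23 -> in agreement
step 3: x = -1*(23) + (2)*(-1) + (4) = -21 -> consistent with the record
step 4: x = -1*(-21) + (2)*(23) + (4) = 71 -> verified
step 5: x = -1*(71) + (2)*(-21) + (4) = -109 -> agrees with the record
step 6: x = -1*(-109) + (2)*(71) + (4) = 255 -> checks out
Each recorded entry agrees with the recomputation.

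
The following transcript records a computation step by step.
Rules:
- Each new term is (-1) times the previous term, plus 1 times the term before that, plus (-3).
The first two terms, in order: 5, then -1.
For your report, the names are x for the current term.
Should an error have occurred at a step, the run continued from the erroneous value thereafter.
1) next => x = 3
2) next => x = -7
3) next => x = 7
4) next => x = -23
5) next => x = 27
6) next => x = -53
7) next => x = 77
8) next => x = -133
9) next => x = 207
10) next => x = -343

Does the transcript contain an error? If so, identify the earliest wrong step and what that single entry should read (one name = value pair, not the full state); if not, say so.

step 4, x = -17

1. x = -1*(-1) + (1)*(5) + (-3) = 3 (no discrepancy)
2. x = -1*(3) + (1)*(-1) + (-3) = -7 (confirmed correct)
3. x = -1*(-7) + (1)*(3) + (-3) = 7 (no discrepancy)
4. x = -1*(7) + (1)*(-7) + (-3) = -17 (a discrepancy with the transcript)
First deviation found at step 4; the corrected entry is x = -17.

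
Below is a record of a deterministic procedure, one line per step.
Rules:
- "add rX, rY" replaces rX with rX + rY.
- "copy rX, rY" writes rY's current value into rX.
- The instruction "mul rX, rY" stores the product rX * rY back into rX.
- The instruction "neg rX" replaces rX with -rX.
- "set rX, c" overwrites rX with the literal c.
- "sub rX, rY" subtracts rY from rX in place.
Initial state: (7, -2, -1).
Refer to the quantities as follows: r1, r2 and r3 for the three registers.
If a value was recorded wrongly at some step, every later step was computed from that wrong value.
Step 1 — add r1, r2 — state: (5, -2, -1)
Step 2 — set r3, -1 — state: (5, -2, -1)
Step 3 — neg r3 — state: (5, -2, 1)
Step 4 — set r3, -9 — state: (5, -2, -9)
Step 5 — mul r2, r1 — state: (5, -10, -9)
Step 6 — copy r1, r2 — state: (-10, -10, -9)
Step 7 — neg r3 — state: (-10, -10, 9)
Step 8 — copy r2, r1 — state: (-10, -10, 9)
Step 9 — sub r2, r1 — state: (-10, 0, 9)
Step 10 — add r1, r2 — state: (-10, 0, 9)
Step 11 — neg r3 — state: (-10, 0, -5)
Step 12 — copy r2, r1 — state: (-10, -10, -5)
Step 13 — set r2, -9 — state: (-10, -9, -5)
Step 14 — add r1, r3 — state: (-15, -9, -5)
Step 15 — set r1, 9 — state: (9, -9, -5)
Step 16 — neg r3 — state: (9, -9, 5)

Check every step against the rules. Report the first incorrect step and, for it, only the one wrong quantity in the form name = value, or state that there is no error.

Step 1: r1 = 7 + -2 = 5 — same as recorded.
Step 2: r3 = -1 — same as recorded.
Step 3: r3 = -(-1) = 1 — consistent with the record.
Step 4: r3 = -9 — in agreement.
Step 5: r2 = -2 * 5 = -10 — checks out.
Step 6: r1 = -10 — in agreement.
Step 7: r3 = -(-9) = 9 — matches.
Step 8: r2 = -10 — confirmed correct.
Step 9: r2 = -10 - -10 = 0 — exactly as logged.
Step 10: r1 = -10 + 0 = -10 — same as recorded.
Step 11: r3 = -(9) = -9 — the entry is off here.
The earliest wrong entry is at step 11: it should read r3 = -9.

step 11, r3 = -9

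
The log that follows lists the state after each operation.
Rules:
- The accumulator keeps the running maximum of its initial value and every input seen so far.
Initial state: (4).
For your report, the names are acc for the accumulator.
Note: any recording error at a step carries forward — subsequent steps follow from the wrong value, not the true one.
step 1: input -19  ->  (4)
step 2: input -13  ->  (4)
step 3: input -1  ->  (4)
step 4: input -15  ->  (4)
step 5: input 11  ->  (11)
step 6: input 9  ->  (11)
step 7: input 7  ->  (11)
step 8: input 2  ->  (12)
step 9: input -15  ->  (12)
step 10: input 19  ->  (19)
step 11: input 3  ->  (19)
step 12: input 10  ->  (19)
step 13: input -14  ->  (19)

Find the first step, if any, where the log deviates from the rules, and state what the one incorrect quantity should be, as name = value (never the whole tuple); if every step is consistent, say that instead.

step 8, acc = 11

step 1: acc = max(4, -19) = 4 -> verified
step 2: acc = max(4, -13) = 4 -> in agreement
step 3: acc = max(4, -1) = 4 -> no discrepancy
step 4: acc = max(4, -15) = 4 -> confirmed correct
step 5: acc = max(4, 11) = 11 -> in agreement
step 6: acc = max(11, 9) = 11 -> no discrepancy
step 7: acc = max(11, 7) = 11 -> consistent with the log
step 8: acc = max(11, 2) = 11 -> the recorded entry deviates here
The earliest wrong entry is at step 8: it should read acc = 11.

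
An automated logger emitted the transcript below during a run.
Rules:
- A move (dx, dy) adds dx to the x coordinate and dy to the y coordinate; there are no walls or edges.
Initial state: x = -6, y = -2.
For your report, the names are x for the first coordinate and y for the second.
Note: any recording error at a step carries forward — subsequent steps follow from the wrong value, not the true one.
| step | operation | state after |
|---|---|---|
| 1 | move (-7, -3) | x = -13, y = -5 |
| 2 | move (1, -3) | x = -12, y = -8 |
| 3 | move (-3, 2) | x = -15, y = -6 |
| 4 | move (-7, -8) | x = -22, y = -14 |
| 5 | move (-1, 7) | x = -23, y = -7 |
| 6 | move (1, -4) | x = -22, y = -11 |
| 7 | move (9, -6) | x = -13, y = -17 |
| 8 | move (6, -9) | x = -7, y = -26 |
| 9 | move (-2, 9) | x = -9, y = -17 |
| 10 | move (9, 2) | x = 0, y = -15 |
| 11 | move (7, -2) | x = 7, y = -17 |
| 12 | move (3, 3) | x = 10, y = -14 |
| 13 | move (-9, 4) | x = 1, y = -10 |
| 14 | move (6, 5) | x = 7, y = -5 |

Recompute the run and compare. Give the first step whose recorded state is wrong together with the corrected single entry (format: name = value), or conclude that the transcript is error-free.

Recomputing the run from the initial state:
step 1: x = -13, y = -5
step 2: x = -12, y = -8
step 3: x = -15, y = -6
step 4: x = -22, y = -14
step 5: x = -23, y = -7
step 6: x = -22, y = -11
step 7: x = -13, y = -17
step 8: x = -7, y = -26
step 9: x = -9, y = -17
step 10: x = 0, y = -15
step 11: x = 7, y = -17
step 12: x = 10, y = -14
step 13: x = 1, y = -10
step 14: x = 7, y = -5
This matches the transcript at every step.

no error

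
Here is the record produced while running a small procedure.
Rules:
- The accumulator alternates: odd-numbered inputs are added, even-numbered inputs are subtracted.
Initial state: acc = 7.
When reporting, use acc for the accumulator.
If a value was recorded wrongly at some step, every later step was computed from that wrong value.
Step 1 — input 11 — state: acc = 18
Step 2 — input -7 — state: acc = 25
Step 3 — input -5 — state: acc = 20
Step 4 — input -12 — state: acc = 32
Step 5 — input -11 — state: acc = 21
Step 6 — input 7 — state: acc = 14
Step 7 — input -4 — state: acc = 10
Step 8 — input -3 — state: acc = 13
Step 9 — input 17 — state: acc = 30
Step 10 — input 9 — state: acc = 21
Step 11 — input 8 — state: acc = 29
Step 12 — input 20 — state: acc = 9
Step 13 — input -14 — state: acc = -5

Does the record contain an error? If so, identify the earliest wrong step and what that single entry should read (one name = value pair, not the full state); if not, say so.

Step 1: acc = 7 + 11 = 18 — confirmed correct.
Step 2: acc = 18 - -7 = 25 — verified.
Step 3: acc = 25 + -5 = 20 — no discrepancy.
Step 4: acc = 20 - -12 = 32 — no discrepancy.
Step 5: acc = 32 + -11 = 21 — exactly as logged.
Step 6: acc = 21 - 7 = 14 — matches.
Step 7: acc = 14 + -4 = 10 — matches.
Step 8: acc = 10 - -3 = 13 — confirmed correct.
Step 9: acc = 13 + 17 = 30 — in agreement.
Step 10: acc = 30 - 9 = 21 — verified.
Step 11: acc = 21 + 8 = 29 — in agreement.
Step 12: acc = 29 - 20 = 9 — checks out.
Step 13: acc = 9 + -14 = -5 — same as recorded.
All entries verified; no error found.

no error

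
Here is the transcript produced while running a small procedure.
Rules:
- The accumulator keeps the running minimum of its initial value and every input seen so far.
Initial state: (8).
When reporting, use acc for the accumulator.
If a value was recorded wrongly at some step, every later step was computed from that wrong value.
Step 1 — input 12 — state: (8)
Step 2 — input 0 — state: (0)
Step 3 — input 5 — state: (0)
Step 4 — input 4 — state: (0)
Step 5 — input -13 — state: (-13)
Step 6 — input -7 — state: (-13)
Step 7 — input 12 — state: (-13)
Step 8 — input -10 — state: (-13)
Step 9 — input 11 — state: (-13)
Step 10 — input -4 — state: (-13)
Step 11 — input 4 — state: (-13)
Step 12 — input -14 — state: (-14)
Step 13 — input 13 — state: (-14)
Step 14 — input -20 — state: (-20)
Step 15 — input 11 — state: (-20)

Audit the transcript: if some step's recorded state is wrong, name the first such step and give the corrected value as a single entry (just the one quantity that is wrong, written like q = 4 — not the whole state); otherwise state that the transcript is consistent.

step 1: acc = min(8, 12) = 8 -> agrees with the transcript
step 2: acc = min(8, 0) = 0 -> exactly as logged
step 3: acc = min(0, 5) = 0 -> agrees with the transcript
step 4: acc = min(0, 4) = 0 -> verified
step 5: acc = min(0, -13) = -13 -> verified
step 6: acc = min(-13, -7) = -13 -> matches
step 7: acc = min(-13, 12) = -13 -> verified
step 8: acc = min(-13, -10) = -13 -> in agreement
step 9: acc = min(-13, 11) = -13 -> no discrepancy
step 10: acc = min(-13, -4) = -13 -> consistent with the transcript
step 11: acc = min(-13, 4) = -13 -> confirmed correct
step 12: acc = min(-13, -14) = -14 -> confirmed correct
step 13: acc = min(-14, 13) = -14 -> confirmed correct
step 14: acc = min(-14, -20) = -20 -> in agreement
step 15: acc = min(-20, 11) = -20 -> no discrepancy
Every step is consistent.

no error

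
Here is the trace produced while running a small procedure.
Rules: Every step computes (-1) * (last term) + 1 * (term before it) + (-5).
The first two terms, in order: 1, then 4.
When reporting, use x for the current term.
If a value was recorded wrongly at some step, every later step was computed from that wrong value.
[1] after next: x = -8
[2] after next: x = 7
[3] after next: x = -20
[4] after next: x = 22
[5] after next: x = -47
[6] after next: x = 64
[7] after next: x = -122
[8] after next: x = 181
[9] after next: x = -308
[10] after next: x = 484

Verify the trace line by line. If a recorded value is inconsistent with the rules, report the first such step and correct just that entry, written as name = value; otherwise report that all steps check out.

step 7, x = -116

1. x = -1*(4) + (1)*(1) + (-5) = -8 (exactly as logged)
2. x = -1*(-8) + (1)*(4) + (-5) = 7 (no discrepancy)
3. x = -1*(7) + (1)*(-8) + (-5) = -20 (checks out)
4. x = -1*(-20) + (1)*(7) + (-5) = 22 (no discrepancy)
5. x = -1*(22) + (1)*(-20) + (-5) = -47 (confirmed correct)
6. x = -1*(-47) + (1)*(22) + (-5) = 64 (in agreement)
7. x = -1*(64) + (1)*(-47) + (-5) = -116 (first mismatch against the trace)
First deviation found at step 7; the corrected entry is x = -116.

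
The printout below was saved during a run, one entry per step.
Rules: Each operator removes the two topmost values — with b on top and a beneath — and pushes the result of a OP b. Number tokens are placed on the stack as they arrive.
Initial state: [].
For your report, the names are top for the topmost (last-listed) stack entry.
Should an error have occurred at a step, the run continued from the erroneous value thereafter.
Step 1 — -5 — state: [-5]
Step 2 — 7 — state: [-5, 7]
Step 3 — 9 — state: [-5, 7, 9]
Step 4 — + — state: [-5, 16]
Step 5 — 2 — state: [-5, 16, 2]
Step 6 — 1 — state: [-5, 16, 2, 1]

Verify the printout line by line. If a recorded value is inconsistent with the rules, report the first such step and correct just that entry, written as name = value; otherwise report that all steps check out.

no error

Recomputing the run from the initial state:
step 1: [-5]
step 2: [-5, 7]
step 3: [-5, 7, 9]
step 4: [-5, 16]
step 5: [-5, 16, 2]
step 6: [-5, 16, 2, 1]
This matches the printout at every step.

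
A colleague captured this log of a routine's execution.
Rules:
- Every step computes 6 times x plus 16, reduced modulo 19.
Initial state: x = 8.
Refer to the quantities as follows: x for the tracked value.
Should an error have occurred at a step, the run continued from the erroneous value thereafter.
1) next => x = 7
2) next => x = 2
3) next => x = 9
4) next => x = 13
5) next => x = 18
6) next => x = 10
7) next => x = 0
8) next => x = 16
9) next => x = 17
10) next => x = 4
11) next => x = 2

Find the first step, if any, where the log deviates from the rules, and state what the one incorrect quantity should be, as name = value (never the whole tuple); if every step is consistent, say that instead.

step 2, x = 1

Step 1: x = (6*8 + 16) mod 19 = 7 — no discrepancy.
Step 2: x = (6*7 + 16) mod 19 = 1 — this is not what the log shows.
The earliest wrong entry is at step 2: it should read x = 1.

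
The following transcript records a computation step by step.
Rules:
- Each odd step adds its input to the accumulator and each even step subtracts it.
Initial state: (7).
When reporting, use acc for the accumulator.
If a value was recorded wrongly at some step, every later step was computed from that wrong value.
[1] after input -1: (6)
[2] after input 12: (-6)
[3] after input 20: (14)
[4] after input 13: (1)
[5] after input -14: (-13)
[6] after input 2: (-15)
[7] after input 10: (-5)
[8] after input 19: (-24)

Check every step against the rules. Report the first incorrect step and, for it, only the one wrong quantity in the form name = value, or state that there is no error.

Recomputing the run from the initial state:
step 1: acc = 6
step 2: acc = -6
step 3: acc = 14
step 4: acc = 1
step 5: acc = -13
step 6: acc = -15
step 7: acc = -5
step 8: acc = -24
This matches the transcript at every step.

no error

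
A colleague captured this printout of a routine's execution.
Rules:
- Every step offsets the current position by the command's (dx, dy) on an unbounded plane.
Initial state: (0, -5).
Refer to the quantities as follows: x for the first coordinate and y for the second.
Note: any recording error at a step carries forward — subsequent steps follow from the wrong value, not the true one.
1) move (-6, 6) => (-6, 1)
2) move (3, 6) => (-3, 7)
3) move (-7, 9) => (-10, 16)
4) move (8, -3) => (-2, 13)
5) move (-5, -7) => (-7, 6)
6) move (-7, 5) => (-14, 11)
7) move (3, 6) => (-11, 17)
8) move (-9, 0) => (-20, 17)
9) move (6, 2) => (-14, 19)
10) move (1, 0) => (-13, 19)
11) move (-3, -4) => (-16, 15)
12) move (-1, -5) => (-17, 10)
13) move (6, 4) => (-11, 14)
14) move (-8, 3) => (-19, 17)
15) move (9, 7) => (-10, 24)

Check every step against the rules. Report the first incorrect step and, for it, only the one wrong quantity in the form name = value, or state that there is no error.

Recomputing the run from the initial state:
step 1: x = -6, y = 1
step 2: x = -3, y = 7
step 3: x = -10, y = 16
step 4: x = -2, y = 13
step 5: x = -7, y = 6
step 6: x = -14, y = 11
step 7: x = -11, y = 17
step 8: x = -20, y = 17
step 9: x = -14, y = 19
step 10: x = -13, y = 19
step 11: x = -16, y = 15
step 12: x = -17, y = 10
step 13: x = -11, y = 14
step 14: x = -19, y = 17
step 15: x = -10, y = 24
This matches the printout at every step.

no error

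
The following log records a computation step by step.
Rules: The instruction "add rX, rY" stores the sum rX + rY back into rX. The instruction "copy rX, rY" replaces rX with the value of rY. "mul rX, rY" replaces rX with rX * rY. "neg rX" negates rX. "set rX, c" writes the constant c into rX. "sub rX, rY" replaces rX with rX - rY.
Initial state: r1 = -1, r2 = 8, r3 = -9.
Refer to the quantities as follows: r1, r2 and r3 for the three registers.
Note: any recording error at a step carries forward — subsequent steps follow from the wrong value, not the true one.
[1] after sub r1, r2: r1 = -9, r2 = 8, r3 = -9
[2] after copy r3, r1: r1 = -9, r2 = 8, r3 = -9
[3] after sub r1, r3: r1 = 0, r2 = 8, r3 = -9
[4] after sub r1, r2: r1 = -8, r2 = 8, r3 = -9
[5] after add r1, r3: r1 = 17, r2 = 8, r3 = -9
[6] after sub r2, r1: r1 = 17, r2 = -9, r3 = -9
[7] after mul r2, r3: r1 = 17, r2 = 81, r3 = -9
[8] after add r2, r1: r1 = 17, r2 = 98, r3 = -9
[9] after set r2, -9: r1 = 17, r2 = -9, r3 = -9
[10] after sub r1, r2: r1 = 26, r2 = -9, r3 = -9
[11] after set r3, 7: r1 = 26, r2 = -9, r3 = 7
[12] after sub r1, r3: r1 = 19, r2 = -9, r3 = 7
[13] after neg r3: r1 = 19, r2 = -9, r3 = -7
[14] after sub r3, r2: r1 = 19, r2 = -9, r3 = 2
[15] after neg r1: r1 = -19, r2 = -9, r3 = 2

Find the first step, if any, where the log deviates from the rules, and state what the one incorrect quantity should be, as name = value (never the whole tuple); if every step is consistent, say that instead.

Recomputing the run from the initial state:
step 1: r1 = -9, r2 = 8, r3 = -9
step 2: r1 = -9, r2 = 8, r3 = -9
step 3: r1 = 0, r2 = 8, r3 = -9
step 4: r1 = -8, r2 = 8, r3 = -9
step 5: r1 = -17, r2 = 8, r3 = -9
step 6: r1 = -17, r2 = 25, r3 = -9
step 7: r1 = -17, r2 = -225, r3 = -9
step 8: r1 = -17, r2 = -242, r3 = -9
step 9: r1 = -17, r2 = -9, r3 = -9
step 10: r1 = -8, r2 = -9, r3 = -9
step 11: r1 = -8, r2 = -9, r3 = 7
step 12: r1 = -15, r2 = -9, r3 = 7
step 13: r1 = -15, r2 = -9, r3 = -7
step 14: r1 = -15, r2 = -9, r3 = 2
step 15: r1 = 15, r2 = -9, r3 = 2
The first disagreement with the log is at step 5, where the value should be r1 = -17.

step 5, r1 = -17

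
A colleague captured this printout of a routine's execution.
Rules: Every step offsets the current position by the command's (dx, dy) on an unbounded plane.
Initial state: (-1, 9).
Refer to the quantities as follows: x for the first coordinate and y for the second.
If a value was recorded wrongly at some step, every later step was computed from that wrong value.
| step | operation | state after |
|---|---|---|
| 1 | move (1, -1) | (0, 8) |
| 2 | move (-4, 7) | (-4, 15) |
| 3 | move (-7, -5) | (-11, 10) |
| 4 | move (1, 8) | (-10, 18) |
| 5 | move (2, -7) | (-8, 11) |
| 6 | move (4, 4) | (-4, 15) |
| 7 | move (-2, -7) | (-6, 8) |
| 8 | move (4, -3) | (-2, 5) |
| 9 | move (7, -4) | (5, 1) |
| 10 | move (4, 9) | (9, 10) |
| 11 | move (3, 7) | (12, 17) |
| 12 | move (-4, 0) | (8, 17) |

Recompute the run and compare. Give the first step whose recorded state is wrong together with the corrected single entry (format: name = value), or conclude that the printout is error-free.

step 1: x = -1 + (1) = 0, y = 9 + (-1) = 8 -> exactly as logged
step 2: x = 0 + (-4) = -4, y = 8 + (7) = 15 -> in agreement
step 3: x = -4 + (-7) = -11, y = 15 + (-5) = 10 -> confirmed correct
step 4: x = -11 + (1) = -10, y = 10 + (8) = 18 -> consistent with the printout
step 5: x = -10 + (2) = -8, y = 18 + (-7) = 11 -> same as recorded
step 6: x = -8 + (4) = -4, y = 11 + (4) = 15 -> consistent with the printout
step 7: x = -4 + (-2) = -6, y = 15 + (-7) = 8 -> same as recorded
step 8: x = -6 + (4) = -2, y = 8 + (-3) = 5 -> agrees with the printout
step 9: x = -2 + (7) = 5, y = 5 + (-4) = 1 -> verified
step 10: x = 5 + (4) = 9, y = 1 + (9) = 10 -> checks out
step 11: x = 9 + (3) = 12, y = 10 + (7) = 17 -> confirmed correct
step 12: x = 12 + (-4) = 8, y = 17 + (0) = 17 -> consistent with the printout
All entries verified; no error found.

no error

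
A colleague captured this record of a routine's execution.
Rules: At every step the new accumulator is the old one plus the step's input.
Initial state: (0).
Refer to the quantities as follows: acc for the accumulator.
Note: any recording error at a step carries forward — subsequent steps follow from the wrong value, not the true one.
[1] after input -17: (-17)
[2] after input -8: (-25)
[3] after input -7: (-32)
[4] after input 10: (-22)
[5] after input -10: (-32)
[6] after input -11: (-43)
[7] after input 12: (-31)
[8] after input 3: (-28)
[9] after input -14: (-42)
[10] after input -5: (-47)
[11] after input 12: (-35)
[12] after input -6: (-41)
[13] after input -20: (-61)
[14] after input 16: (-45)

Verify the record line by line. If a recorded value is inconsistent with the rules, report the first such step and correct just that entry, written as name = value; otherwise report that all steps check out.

no error

Step 1: acc = 0 + -17 = -17 — consistent with the record.
Step 2: acc = -17 + -8 = -25 — in agreement.
Step 3: acc = -25 + -7 = -32 — confirmed correct.
Step 4: acc = -32 + 10 = -22 — same as recorded.
Step 5: acc = -22 + -10 = -32 — consistent with the record.
Step 6: acc = -32 + -11 = -43 — consistent with the record.
Step 7: acc = -43 + 12 = -31 — consistent with the record.
Step 8: acc = -31 + 3 = -28 — confirmed correct.
Step 9: acc = -28 + -14 = -42 — in agreement.
Step 10: acc = -42 + -5 = -47 — no discrepancy.
Step 11: acc = -47 + 12 = -35 — exactly as logged.
Step 12: acc = -35 + -6 = -41 — matches.
Step 13: acc = -41 + -20 = -61 — same as recorded.
Step 14: acc = -61 + 16 = -45 — in agreement.
The whole run recomputes cleanly — no discrepancies.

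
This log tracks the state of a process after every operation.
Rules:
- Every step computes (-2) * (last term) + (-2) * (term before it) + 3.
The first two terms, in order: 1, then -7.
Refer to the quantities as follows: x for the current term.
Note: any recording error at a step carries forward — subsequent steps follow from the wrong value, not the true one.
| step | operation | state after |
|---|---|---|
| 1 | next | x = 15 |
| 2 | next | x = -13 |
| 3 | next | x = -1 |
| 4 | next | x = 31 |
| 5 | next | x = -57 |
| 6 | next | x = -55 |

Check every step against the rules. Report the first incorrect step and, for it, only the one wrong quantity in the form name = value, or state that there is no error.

step 6, x = 55

1. x = -2*(-7) + (-2)*(1) + (3) = 15 (confirmed correct)
2. x = -2*(15) + (-2)*(-7) + (3) = -13 (consistent with the log)
3. x = -2*(-13) + (-2)*(15) + (3) = -1 (verified)
4. x = -2*(-1) + (-2)*(-13) + (3) = 31 (exactly as logged)
5. x = -2*(31) + (-2)*(-1) + (3) = -57 (no discrepancy)
6. x = -2*(-57) + (-2)*(31) + (3) = 55 (the recorded entry deviates here)
First deviation found at step 6; the corrected entry is x = 55.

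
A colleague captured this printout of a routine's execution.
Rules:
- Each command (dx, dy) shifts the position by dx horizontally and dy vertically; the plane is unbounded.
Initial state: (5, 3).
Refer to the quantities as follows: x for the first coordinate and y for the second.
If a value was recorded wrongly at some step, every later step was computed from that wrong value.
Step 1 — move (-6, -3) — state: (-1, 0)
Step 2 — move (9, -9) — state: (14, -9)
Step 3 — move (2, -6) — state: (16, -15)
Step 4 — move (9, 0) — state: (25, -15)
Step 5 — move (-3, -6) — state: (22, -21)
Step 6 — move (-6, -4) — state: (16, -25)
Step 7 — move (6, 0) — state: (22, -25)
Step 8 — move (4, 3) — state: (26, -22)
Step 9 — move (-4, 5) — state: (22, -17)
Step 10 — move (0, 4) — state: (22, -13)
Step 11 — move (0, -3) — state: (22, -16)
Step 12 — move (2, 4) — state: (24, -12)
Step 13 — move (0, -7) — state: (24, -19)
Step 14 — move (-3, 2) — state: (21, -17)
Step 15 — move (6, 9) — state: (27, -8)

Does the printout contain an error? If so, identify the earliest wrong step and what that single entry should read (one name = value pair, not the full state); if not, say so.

Step 1: x = 5 + (-6) = -1, y = 3 + (-3) = 0 — exactly as logged.
Step 2: x = -1 + (9) = 8, y = 0 + (-9) = -9 — the printout has a different value.
First deviation found at step 2; the corrected entry is x = 8.

step 2, x = 8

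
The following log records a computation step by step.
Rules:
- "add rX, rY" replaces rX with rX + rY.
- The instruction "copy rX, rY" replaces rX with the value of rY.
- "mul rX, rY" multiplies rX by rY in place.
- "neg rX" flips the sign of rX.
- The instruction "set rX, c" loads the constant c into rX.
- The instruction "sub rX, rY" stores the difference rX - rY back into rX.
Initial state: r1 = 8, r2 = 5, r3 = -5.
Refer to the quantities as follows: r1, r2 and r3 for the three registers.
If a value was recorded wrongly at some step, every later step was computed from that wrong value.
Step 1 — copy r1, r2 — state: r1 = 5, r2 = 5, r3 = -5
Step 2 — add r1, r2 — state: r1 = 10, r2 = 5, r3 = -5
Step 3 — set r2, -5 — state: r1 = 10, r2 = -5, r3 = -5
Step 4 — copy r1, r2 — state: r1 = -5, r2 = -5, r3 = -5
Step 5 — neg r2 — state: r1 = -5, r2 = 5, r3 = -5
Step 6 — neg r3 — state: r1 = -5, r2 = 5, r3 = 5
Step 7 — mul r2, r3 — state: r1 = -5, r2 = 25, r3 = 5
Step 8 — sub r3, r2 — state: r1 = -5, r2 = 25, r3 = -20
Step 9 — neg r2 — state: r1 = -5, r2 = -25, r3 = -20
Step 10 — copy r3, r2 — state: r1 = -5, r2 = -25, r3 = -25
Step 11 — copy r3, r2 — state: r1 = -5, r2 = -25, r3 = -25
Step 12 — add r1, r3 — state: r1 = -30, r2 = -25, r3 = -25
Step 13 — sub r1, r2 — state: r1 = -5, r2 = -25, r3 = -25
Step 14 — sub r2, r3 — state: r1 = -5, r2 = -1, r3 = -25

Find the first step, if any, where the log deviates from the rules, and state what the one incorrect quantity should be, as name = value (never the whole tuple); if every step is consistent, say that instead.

Step 1: r1 = 5 — matches.
Step 2: r1 = 5 + 5 = 10 — exactly as logged.
Step 3: r2 = -5 — agrees with the log.
Step 4: r1 = -5 — same as recorded.
Step 5: r2 = -(-5) = 5 — exactly as logged.
Step 6: r3 = -(-5) = 5 — agrees with the log.
Step 7: r2 = 5 * 5 = 25 — consistent with the log.
Step 8: r3 = 5 - 25 = -20 — matches.
Step 9: r2 = -(25) = -25 — in agreement.
Step 10: r3 = -25 — confirmed correct.
Step 11: r3 = -25 — exactly as logged.
Step 12: r1 = -5 + -25 = -30 — no discrepancy.
Step 13: r1 = -30 - -25 = -5 — same as recorded.
Step 14: r2 = -25 - -25 = 0 — the log has a different value.
Conclusion: step 14 carries the first error; the entry should be r2 = 0.

step 14, r2 = 0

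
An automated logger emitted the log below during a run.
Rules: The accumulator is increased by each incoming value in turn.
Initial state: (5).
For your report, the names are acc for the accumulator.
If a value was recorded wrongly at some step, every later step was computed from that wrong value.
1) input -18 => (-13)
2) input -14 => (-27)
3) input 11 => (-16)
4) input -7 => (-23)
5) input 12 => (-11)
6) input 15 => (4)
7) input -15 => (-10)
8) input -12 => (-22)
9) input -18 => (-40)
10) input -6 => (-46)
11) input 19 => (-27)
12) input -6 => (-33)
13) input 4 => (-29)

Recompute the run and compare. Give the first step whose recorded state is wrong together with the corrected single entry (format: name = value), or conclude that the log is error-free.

step 7, acc = -11

step 1: acc = 5 + -18 = -13 -> consistent with the log
step 2: acc = -13 + -14 = -27 -> same as recorded
step 3: acc = -27 + 11 = -16 -> confirmed correct
step 4: acc = -16 + -7 = -23 -> same as recorded
step 5: acc = -23 + 12 = -11 -> matches
step 6: acc = -11 + 15 = 4 -> in agreement
step 7: acc = 4 + -15 = -11 -> a discrepancy with the log
Conclusion: step 7 carries the first error; the entry should be acc = -11.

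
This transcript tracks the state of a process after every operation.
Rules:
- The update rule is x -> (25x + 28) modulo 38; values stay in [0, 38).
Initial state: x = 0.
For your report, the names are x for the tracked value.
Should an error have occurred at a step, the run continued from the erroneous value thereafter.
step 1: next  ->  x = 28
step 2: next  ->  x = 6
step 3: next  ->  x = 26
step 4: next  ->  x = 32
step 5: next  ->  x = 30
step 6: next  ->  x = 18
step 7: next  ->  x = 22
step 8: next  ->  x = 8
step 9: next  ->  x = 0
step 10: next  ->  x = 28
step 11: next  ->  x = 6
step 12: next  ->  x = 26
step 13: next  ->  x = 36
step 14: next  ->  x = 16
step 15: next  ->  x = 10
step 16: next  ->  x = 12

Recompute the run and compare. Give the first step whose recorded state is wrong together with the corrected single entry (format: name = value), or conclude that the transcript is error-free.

Recomputing the run from the initial state:
step 1: x = 28
step 2: x = 6
step 3: x = 26
step 4: x = 32
step 5: x = 30
step 6: x = 18
step 7: x = 22
step 8: x = 8
step 9: x = 0
step 10: x = 28
step 11: x = 6
step 12: x = 26
step 13: x = 32
step 14: x = 30
step 15: x = 18
step 16: x = 22
The first disagreement with the transcript is at step 13, where the value should be x = 32.

step 13, x = 32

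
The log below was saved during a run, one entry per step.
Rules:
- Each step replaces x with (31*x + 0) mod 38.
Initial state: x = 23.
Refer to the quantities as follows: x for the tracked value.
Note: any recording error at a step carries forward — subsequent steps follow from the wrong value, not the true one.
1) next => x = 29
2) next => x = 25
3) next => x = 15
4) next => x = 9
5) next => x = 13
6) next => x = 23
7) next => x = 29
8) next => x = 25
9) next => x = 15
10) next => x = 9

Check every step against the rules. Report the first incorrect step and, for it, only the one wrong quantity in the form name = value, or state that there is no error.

no error

1. x = (31*23 + 0) mod 38 = 29 (verified)
2. x = (31*29 + 0) mod 38 = 25 (same as recorded)
3. x = (31*25 + 0) mod 38 = 15 (no discrepancy)
4. x = (31*15 + 0) mod 38 = 9 (verified)
5. x = (31*9 + 0) mod 38 = 13 (confirmed correct)
6. x = (31*13 + 0) mod 38 = 23 (consistent with the log)
7. x = (31*23 + 0) mod 38 = 29 (agrees with the log)
8. x = (31*29 + 0) mod 38 = 25 (no discrepancy)
9. x = (31*25 + 0) mod 38 = 15 (consistent with the log)
10. x = (31*15 + 0) mod 38 = 9 (consistent with the log)
All steps check out; nothing to correct.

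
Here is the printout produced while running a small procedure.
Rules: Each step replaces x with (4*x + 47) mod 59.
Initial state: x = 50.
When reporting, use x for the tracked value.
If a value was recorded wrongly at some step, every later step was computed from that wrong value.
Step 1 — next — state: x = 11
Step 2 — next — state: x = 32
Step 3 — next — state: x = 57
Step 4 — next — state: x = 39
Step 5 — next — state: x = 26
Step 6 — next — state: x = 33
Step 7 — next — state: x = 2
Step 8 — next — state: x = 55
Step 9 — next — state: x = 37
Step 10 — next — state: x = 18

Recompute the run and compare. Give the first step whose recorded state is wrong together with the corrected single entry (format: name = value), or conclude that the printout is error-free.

step 1: x = (4*50 + 47) mod 59 = 11 -> in agreement
step 2: x = (4*11 + 47) mod 59 = 32 -> same as recorded
step 3: x = (4*32 + 47) mod 59 = 57 -> consistent with the printout
step 4: x = (4*57 + 47) mod 59 = 39 -> matches
step 5: x = (4*39 + 47) mod 59 = 26 -> matches
step 6: x = (4*26 + 47) mod 59 = 33 -> confirmed correct
step 7: x = (4*33 + 47) mod 59 = 2 -> exactly as logged
step 8: x = (4*2 + 47) mod 59 = 55 -> agrees with the printout
step 9: x = (4*55 + 47) mod 59 = 31 -> the printout disagrees here
First deviation found at step 9; the corrected entry is x = 31.

step 9, x = 31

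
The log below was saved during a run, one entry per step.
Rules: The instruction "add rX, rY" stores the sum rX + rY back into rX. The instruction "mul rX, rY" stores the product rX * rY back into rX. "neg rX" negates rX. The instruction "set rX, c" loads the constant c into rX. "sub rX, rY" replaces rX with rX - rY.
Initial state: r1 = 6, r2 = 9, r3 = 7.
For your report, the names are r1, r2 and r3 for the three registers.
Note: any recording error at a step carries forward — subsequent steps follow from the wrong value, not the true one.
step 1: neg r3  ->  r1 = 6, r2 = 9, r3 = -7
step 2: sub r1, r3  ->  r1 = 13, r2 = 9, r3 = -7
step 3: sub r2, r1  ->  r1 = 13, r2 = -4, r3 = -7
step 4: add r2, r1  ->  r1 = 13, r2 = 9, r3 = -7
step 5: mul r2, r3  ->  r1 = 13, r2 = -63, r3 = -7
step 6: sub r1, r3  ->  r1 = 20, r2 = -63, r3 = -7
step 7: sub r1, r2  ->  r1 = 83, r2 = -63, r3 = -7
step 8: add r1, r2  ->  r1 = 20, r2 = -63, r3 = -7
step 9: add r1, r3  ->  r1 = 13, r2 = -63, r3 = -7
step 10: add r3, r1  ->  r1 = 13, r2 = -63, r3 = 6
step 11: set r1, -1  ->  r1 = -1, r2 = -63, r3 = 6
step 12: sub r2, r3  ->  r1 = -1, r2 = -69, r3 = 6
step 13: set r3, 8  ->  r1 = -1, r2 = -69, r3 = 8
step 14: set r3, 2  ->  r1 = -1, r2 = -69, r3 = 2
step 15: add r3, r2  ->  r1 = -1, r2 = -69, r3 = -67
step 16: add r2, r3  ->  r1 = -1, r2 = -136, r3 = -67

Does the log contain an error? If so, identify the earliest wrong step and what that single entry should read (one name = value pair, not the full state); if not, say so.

Step 1: r3 = -(7) = -7 — consistent with the log.
Step 2: r1 = 6 - -7 = 13 — consistent with the log.
Step 3: r2 = 9 - 13 = -4 — same as recorded.
Step 4: r2 = -4 + 13 = 9 — consistent with the log.
Step 5: r2 = 9 * -7 = -63 — checks out.
Step 6: r1 = 13 - -7 = 20 — verified.
Step 7: r1 = 20 - -63 = 83 — in agreement.
Step 8: r1 = 83 + -63 = 20 — same as recorded.
Step 9: r1 = 20 + -7 = 13 — no discrepancy.
Step 10: r3 = -7 + 13 = 6 — no discrepancy.
Step 11: r1 = -1 — agrees with the log.
Step 12: r2 = -63 - 6 = -69 — matches.
Step 13: r3 = 8 — agrees with the log.
Step 14: r3 = 2 — same as recorded.
Step 15: r3 = 2 + -69 = -67 — exactly as logged.
Step 16: r2 = -69 + -67 = -136 — verified.
No step deviates from the rules.

no error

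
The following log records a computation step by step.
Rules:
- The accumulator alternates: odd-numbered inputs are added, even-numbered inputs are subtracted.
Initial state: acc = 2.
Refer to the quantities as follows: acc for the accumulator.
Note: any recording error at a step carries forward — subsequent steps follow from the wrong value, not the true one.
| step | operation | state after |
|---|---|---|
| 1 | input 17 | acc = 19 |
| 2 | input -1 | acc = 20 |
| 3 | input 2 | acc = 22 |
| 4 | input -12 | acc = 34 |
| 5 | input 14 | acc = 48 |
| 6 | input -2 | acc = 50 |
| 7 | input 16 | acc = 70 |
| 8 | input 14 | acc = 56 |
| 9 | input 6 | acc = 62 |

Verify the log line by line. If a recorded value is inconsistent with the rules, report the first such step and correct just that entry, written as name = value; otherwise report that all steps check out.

step 7, acc = 66

Recomputing the run from the initial state:
step 1: acc = 19
step 2: acc = 20
step 3: acc = 22
step 4: acc = 34
step 5: acc = 48
step 6: acc = 50
step 7: acc = 66
step 8: acc = 52
step 9: acc = 58
The first disagreement with the log is at step 7, where the value should be acc = 66.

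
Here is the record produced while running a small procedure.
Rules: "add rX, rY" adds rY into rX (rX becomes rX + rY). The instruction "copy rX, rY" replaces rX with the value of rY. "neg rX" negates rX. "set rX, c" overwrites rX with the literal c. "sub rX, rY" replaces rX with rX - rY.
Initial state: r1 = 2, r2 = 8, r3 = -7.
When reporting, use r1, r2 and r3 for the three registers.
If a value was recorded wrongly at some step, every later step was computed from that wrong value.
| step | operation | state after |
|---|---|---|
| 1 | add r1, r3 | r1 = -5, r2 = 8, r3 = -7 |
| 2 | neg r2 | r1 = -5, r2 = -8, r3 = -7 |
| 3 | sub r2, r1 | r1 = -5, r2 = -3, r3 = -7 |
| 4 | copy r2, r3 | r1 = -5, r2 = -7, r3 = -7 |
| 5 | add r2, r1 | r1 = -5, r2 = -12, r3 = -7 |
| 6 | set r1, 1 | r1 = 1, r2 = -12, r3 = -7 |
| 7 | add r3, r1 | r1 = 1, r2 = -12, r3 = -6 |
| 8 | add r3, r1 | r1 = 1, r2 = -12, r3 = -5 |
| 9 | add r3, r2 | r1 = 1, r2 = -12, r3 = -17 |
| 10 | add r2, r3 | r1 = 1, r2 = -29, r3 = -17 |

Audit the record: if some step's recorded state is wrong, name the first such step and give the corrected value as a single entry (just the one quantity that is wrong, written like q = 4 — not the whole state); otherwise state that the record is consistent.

no error

Recomputing the run from the initial state:
step 1: r1 = -5, r2 = 8, r3 = -7
step 2: r1 = -5, r2 = -8, r3 = -7
step 3: r1 = -5, r2 = -3, r3 = -7
step 4: r1 = -5, r2 = -7, r3 = -7
step 5: r1 = -5, r2 = -12, r3 = -7
step 6: r1 = 1, r2 = -12, r3 = -7
step 7: r1 = 1, r2 = -12, r3 = -6
step 8: r1 = 1, r2 = -12, r3 = -5
step 9: r1 = 1, r2 = -12, r3 = -17
step 10: r1 = 1, r2 = -29, r3 = -17
This matches the record at every step.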